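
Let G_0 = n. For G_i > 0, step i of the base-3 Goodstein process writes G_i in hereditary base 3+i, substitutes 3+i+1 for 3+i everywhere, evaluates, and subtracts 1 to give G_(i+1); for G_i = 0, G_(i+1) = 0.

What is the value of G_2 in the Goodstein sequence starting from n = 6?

7

(0) 6|_3 = 2·3 ↦ 2·4|_4 = 8 ⇒ 7
(1) 7|_4 = 4 + 3 ↦ 5 + 3|_5 = 8 ⇒ 7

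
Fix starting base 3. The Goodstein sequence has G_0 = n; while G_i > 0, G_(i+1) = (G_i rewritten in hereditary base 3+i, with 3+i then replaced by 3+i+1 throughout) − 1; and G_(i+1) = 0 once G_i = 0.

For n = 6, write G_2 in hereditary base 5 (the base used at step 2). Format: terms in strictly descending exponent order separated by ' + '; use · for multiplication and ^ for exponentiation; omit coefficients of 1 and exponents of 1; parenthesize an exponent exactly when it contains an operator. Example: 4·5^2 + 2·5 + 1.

5 + 2

i=0: 6 = 2·3 (b=3); 3→4: 2·4 = 8; 8−1 = 7
i=1: 7 = 4 + 3 (b=4); 4→5: 5 + 3 = 8; 8−1 = 7
i=2: 7 = 5 + 2 (b=5); 5→6: 6 + 2 = 8; 8−1 = 7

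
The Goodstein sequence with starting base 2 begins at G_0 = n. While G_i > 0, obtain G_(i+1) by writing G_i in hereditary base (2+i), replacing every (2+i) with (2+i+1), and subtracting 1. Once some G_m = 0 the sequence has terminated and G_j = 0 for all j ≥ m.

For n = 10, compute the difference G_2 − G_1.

942

10 —HB2→ 2^(2 + 1) + 2 —bump→ 3^(3 + 1) + 3 = 84 —(−1)→ 83
83 —HB3→ 3^(3 + 1) + 2 —bump→ 4^(4 + 1) + 2 = 1026 —(−1)→ 1025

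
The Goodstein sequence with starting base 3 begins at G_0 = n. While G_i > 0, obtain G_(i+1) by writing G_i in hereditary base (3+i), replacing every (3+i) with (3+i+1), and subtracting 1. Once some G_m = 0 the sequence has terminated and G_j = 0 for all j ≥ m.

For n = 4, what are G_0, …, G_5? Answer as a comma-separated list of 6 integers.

4, 4, 4, 3, 2, 1

G_0=4  [base 3] 3 + 1  →[3↦4]→  4 + 1 = 5  −1 ⇒ G_1=4
G_1=4  [base 4] 4  →[4↦5]→  5 = 5  −1 ⇒ G_2=4
G_2=4  [base 5] 4  →[5↦6]→  4 = 4  −1 ⇒ G_3=3
G_3=3  [base 6] 3  →[6↦7]→  3 = 3  −1 ⇒ G_4=2
G_4=2  [base 7] 2  →[7↦8]→  2 = 2  −1 ⇒ G_5=1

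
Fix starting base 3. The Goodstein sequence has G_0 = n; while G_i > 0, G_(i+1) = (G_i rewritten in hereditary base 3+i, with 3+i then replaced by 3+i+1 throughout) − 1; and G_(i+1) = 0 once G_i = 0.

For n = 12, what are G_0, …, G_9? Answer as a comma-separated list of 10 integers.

G_0=12  [base 3] 3^2 + 3  →[3↦4]→  4^2 + 4 = 20  −1 ⇒ G_1=19
G_1=19  [base 4] 4^2 + 3  →[4↦5]→  5^2 + 3 = 28  −1 ⇒ G_2=27
G_2=27  [base 5] 5^2 + 2  →[5↦6]→  6^2 + 2 = 38  −1 ⇒ G_3=37
G_3=37  [base 6] 6^2 + 1  →[6↦7]→  7^2 + 1 = 50  −1 ⇒ G_4=49
G_4=49  [base 7] 7^2  →[7↦8]→  8^2 = 64  −1 ⇒ G_5=63
G_5=63  [base 8] 7·8 + 7  →[8↦9]→  7·9 + 7 = 70  −1 ⇒ G_6=69
G_6=69  [base 9] 7·9 + 6  →[9↦10]→  7·10 + 6 = 76  −1 ⇒ G_7=75
G_7=75  [base 10] 7·10 + 5  →[10↦11]→  7·11 + 5 = 82  −1 ⇒ G_8=81
G_8=81  [base 11] 7·11 + 4  →[11↦12]→  7·12 + 4 = 88  −1 ⇒ G_9=87

12, 19, 27, 37, 49, 63, 69, 75, 81, 87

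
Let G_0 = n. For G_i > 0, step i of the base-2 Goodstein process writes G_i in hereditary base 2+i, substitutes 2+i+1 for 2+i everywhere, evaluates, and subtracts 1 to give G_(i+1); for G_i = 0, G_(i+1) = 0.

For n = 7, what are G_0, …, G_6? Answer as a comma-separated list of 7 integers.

7, 30, 259, 3127, 46657, 823543, 16777215

7 —HB2→ 2^2 + 2 + 1 —bump→ 3^3 + 3 + 1 = 31 —(−1)→ 30
30 —HB3→ 3^3 + 3 —bump→ 4^4 + 4 = 260 —(−1)→ 259
259 —HB4→ 4^4 + 3 —bump→ 5^5 + 3 = 3128 —(−1)→ 3127
3127 —HB5→ 5^5 + 2 —bump→ 6^6 + 2 = 46658 —(−1)→ 46657
46657 —HB6→ 6^6 + 1 —bump→ 7^7 + 1 = 823544 —(−1)→ 823543
823543 —HB7→ 7^7 —bump→ 8^8 = 16777216 —(−1)→ 16777215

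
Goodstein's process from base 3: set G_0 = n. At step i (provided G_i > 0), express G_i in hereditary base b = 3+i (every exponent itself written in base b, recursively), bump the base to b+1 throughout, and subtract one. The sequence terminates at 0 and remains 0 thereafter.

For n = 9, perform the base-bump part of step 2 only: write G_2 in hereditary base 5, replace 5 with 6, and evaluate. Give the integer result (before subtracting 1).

[0] 9 ≡ 3^2 (base 3). Lift 4: 16. −1: 15.
[1] 15 ≡ 3·4 + 3 (base 4). Lift 5: 18. −1: 17.

20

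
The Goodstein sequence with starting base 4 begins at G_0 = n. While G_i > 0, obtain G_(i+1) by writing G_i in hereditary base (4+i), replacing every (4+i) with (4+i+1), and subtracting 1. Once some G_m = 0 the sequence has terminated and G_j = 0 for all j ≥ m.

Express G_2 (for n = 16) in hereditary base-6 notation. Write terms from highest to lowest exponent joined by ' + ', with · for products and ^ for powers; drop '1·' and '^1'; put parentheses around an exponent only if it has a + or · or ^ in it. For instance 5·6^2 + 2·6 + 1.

16 —HB4→ 4^2 —bump→ 5^2 = 25 —(−1)→ 24
24 —HB5→ 4·5 + 4 —bump→ 4·6 + 4 = 28 —(−1)→ 27
27 —HB6→ 4·6 + 3 —bump→ 4·7 + 3 = 31 —(−1)→ 30

4·6 + 3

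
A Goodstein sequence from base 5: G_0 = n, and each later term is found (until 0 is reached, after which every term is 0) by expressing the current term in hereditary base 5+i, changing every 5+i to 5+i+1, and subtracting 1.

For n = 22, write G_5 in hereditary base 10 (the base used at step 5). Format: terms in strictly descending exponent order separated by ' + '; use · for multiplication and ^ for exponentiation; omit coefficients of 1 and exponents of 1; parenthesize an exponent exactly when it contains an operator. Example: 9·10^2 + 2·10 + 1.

(0) 22|_5 = 4·5 + 2 ↦ 4·6 + 2|_6 = 26 ⇒ 25
(1) 25|_6 = 4·6 + 1 ↦ 4·7 + 1|_7 = 29 ⇒ 28
(2) 28|_7 = 4·7 ↦ 4·8|_8 = 32 ⇒ 31
(3) 31|_8 = 3·8 + 7 ↦ 3·9 + 7|_9 = 34 ⇒ 33
(4) 33|_9 = 3·9 + 6 ↦ 3·10 + 6|_10 = 36 ⇒ 35
(5) 35|_10 = 3·10 + 5 ↦ 3·11 + 5|_11 = 38 ⇒ 37

3·10 + 5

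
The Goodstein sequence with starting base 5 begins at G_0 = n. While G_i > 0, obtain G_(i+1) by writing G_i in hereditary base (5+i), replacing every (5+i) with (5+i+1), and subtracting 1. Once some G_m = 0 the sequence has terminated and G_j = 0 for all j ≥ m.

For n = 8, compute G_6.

step 0: 8 = 5 + 3; sub 6 for 5: 6 + 3; = 9; G_1 = 9−1 = 8
step 1: 8 = 6 + 2; sub 7 for 6: 7 + 2; = 9; G_2 = 9−1 = 8
step 2: 8 = 7 + 1; sub 8 for 7: 8 + 1; = 9; G_3 = 9−1 = 8
step 3: 8 = 8; sub 9 for 8: 9; = 9; G_4 = 9−1 = 8
step 4: 8 = 8; sub 10 for 9: 8; = 8; G_5 = 8−1 = 7
step 5: 7 = 7; sub 11 for 10: 7; = 7; G_6 = 7−1 = 6

6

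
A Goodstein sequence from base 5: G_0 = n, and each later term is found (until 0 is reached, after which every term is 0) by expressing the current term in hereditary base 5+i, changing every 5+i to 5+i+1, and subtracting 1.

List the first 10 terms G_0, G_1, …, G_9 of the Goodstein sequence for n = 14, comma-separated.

14, 15, 16, 17, 18, 19, 19, 19, 19, 19

G_0=14  [base 5] 2·5 + 4  →[5↦6]→  2·6 + 4 = 16  −1 ⇒ G_1=15
G_1=15  [base 6] 2·6 + 3  →[6↦7]→  2·7 + 3 = 17  −1 ⇒ G_2=16
G_2=16  [base 7] 2·7 + 2  →[7↦8]→  2·8 + 2 = 18  −1 ⇒ G_3=17
G_3=17  [base 8] 2·8 + 1  →[8↦9]→  2·9 + 1 = 19  −1 ⇒ G_4=18
G_4=18  [base 9] 2·9  →[9↦10]→  2·10 = 20  −1 ⇒ G_5=19
G_5=19  [base 10] 10 + 9  →[10↦11]→  11 + 9 = 20  −1 ⇒ G_6=19
G_6=19  [base 11] 11 + 8  →[11↦12]→  12 + 8 = 20  −1 ⇒ G_7=19
G_7=19  [base 12] 12 + 7  →[12↦13]→  13 + 7 = 20  −1 ⇒ G_8=19
G_8=19  [base 13] 13 + 6  →[13↦14]→  14 + 6 = 20  −1 ⇒ G_9=19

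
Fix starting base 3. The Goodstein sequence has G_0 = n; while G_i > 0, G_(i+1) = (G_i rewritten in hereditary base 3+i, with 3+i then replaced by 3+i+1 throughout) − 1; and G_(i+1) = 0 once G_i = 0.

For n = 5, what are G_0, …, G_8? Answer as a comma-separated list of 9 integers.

5, 5, 5, 5, 4, 3, 2, 1, 0

5 —HB3→ 3 + 2 —bump→ 4 + 2 = 6 —(−1)→ 5
5 —HB4→ 4 + 1 —bump→ 5 + 1 = 6 —(−1)→ 5
5 —HB5→ 5 —bump→ 6 = 6 —(−1)→ 5
5 —HB6→ 5 —bump→ 5 = 5 —(−1)→ 4
4 —HB7→ 4 —bump→ 4 = 4 —(−1)→ 3
3 —HB8→ 3 —bump→ 3 = 3 —(−1)→ 2
2 —HB9→ 2 —bump→ 2 = 2 —(−1)→ 1
1 —HB10→ 1 —bump→ 1 = 1 —(−1)→ 0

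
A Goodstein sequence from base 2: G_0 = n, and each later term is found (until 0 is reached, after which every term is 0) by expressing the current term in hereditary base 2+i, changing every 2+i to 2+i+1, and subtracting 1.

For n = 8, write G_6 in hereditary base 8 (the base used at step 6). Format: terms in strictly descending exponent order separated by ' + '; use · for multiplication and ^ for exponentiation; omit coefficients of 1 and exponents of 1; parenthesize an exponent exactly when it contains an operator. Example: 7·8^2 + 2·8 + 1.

2·8^8 + 2·8^2 + 8 + 3

step 0: 8 = 2^(2 + 1); sub 3 for 2: 3^(3 + 1); = 81; G_1 = 81−1 = 80
step 1: 80 = 2·3^3 + 2·3^2 + 2·3 + 2; sub 4 for 3: 2·4^4 + 2·4^2 + 2·4 + 2; = 554; G_2 = 554−1 = 553
step 2: 553 = 2·4^4 + 2·4^2 + 2·4 + 1; sub 5 for 4: 2·5^5 + 2·5^2 + 2·5 + 1; = 6311; G_3 = 6311−1 = 6310
step 3: 6310 = 2·5^5 + 2·5^2 + 2·5; sub 6 for 5: 2·6^6 + 2·6^2 + 2·6; = 93396; G_4 = 93396−1 = 93395
step 4: 93395 = 2·6^6 + 2·6^2 + 6 + 5; sub 7 for 6: 2·7^7 + 2·7^2 + 7 + 5; = 1647196; G_5 = 1647196−1 = 1647195
step 5: 1647195 = 2·7^7 + 2·7^2 + 7 + 4; sub 8 for 7: 2·8^8 + 2·8^2 + 8 + 4; = 33554572; G_6 = 33554572−1 = 33554571
step 6: 33554571 = 2·8^8 + 2·8^2 + 8 + 3; sub 9 for 8: 2·9^9 + 2·9^2 + 9 + 3; = 774841152; G_7 = 774841152−1 = 774841151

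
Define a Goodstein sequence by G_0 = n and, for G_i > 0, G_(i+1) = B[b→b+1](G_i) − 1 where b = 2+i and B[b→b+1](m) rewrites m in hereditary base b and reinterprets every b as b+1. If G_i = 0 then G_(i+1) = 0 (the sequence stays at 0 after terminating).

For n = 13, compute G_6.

G_0=13  [base 2] 2^(2 + 1) + 2^2 + 1  →[2↦3]→  3^(3 + 1) + 3^3 + 1 = 109  −1 ⇒ G_1=108
G_1=108  [base 3] 3^(3 + 1) + 3^3  →[3↦4]→  4^(4 + 1) + 4^4 = 1280  −1 ⇒ G_2=1279
G_2=1279  [base 4] 4^(4 + 1) + 3·4^3 + 3·4^2 + 3·4 + 3  →[4↦5]→  5^(5 + 1) + 3·5^3 + 3·5^2 + 3·5 + 3 = 16093  −1 ⇒ G_3=16092
G_3=16092  [base 5] 5^(5 + 1) + 3·5^3 + 3·5^2 + 3·5 + 2  →[5↦6]→  6^(6 + 1) + 3·6^3 + 3·6^2 + 3·6 + 2 = 280712  −1 ⇒ G_4=280711
G_4=280711  [base 6] 6^(6 + 1) + 3·6^3 + 3·6^2 + 3·6 + 1  →[6↦7]→  7^(7 + 1) + 3·7^3 + 3·7^2 + 3·7 + 1 = 5765999  −1 ⇒ G_5=5765998
G_5=5765998  [base 7] 7^(7 + 1) + 3·7^3 + 3·7^2 + 3·7  →[7↦8]→  8^(8 + 1) + 3·8^3 + 3·8^2 + 3·8 = 134219480  −1 ⇒ G_6=134219479

134219479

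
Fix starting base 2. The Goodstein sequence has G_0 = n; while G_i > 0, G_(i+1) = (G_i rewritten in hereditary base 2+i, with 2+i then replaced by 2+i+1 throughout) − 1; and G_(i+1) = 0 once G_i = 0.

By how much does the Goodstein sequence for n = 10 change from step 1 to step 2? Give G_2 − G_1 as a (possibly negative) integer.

G_0=10  [base 2] 2^(2 + 1) + 2  →[2↦3]→  3^(3 + 1) + 3 = 84  −1 ⇒ G_1=83
G_1=83  [base 3] 3^(3 + 1) + 2  →[3↦4]→  4^(4 + 1) + 2 = 1026  −1 ⇒ G_2=1025

942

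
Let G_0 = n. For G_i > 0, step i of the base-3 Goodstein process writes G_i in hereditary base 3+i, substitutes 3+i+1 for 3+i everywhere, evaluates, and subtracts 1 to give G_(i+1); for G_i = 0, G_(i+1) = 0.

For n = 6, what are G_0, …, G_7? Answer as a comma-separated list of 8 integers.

6, 7, 7, 7, 7, 7, 6, 5

6 —HB3→ 2·3 —bump→ 2·4 = 8 —(−1)→ 7
7 —HB4→ 4 + 3 —bump→ 5 + 3 = 8 —(−1)→ 7
7 —HB5→ 5 + 2 —bump→ 6 + 2 = 8 —(−1)→ 7
7 —HB6→ 6 + 1 —bump→ 7 + 1 = 8 —(−1)→ 7
7 —HB7→ 7 —bump→ 8 = 8 —(−1)→ 7
7 —HB8→ 7 —bump→ 7 = 7 —(−1)→ 6
6 —HB9→ 6 —bump→ 6 = 6 —(−1)→ 5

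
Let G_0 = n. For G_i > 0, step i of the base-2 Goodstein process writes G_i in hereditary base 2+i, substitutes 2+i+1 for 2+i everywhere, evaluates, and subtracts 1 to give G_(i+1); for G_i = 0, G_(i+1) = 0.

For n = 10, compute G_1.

83

step 0: 10 = 2^(2 + 1) + 2; sub 3 for 2: 3^(3 + 1) + 3; = 84; G_1 = 84−1 = 83
step 1: 83 = 3^(3 + 1) + 2; sub 4 for 3: 4^(4 + 1) + 2; = 1026; G_2 = 1026−1 = 1025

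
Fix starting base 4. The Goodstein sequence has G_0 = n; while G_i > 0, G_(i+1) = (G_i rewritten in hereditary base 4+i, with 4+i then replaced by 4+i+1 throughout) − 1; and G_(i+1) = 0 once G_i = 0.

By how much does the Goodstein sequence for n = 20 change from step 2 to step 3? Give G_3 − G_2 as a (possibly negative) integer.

G_0 = 20. HB_4(20) = 4^2 + 4. Bump = 30. G_1 = 29.
G_1 = 29. HB_5(29) = 5^2 + 4. Bump = 40. G_2 = 39.
G_2 = 39. HB_6(39) = 6^2 + 3. Bump = 52. G_3 = 51.

12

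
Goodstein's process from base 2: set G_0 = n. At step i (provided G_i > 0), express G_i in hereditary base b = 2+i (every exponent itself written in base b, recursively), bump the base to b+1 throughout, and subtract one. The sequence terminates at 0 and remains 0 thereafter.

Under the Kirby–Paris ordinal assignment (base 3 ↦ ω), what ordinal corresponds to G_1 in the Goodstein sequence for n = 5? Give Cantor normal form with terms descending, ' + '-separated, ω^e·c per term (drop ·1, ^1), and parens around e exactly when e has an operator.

i=0: 5 = 2^2 + 1 (b=2); 2→3: 3^3 + 1 = 28; 28−1 = 27
i=1: 27 = 3^3 (b=3); 3→4: 4^4 = 256; 256−1 = 255

ω^ω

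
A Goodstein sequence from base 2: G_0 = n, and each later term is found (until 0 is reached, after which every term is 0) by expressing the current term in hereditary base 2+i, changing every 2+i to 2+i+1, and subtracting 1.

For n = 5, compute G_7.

G_0=5  [base 2] 2^2 + 1  →[2↦3]→  3^3 + 1 = 28  −1 ⇒ G_1=27
G_1=27  [base 3] 3^3  →[3↦4]→  4^4 = 256  −1 ⇒ G_2=255
G_2=255  [base 4] 3·4^3 + 3·4^2 + 3·4 + 3  →[4↦5]→  3·5^3 + 3·5^2 + 3·5 + 3 = 468  −1 ⇒ G_3=467
G_3=467  [base 5] 3·5^3 + 3·5^2 + 3·5 + 2  →[5↦6]→  3·6^3 + 3·6^2 + 3·6 + 2 = 776  −1 ⇒ G_4=775
G_4=775  [base 6] 3·6^3 + 3·6^2 + 3·6 + 1  →[6↦7]→  3·7^3 + 3·7^2 + 3·7 + 1 = 1198  −1 ⇒ G_5=1197
G_5=1197  [base 7] 3·7^3 + 3·7^2 + 3·7  →[7↦8]→  3·8^3 + 3·8^2 + 3·8 = 1752  −1 ⇒ G_6=1751
G_6=1751  [base 8] 3·8^3 + 3·8^2 + 2·8 + 7  →[8↦9]→  3·9^3 + 3·9^2 + 2·9 + 7 = 2455  −1 ⇒ G_7=2454
G_7=2454  [base 9] 3·9^3 + 3·9^2 + 2·9 + 6  →[9↦10]→  3·10^3 + 3·10^2 + 2·10 + 6 = 3326  −1 ⇒ G_8=3325

2454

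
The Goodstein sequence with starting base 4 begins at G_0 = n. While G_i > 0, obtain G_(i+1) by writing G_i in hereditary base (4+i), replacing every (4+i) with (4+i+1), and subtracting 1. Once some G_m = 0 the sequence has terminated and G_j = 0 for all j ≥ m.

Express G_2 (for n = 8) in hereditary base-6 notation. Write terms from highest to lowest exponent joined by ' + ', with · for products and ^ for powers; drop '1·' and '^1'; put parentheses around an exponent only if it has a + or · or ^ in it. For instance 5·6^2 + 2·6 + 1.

(0) 8|_4 = 2·4 ↦ 2·5|_5 = 10 ⇒ 9
(1) 9|_5 = 5 + 4 ↦ 6 + 4|_6 = 10 ⇒ 9
(2) 9|_6 = 6 + 3 ↦ 7 + 3|_7 = 10 ⇒ 9

6 + 3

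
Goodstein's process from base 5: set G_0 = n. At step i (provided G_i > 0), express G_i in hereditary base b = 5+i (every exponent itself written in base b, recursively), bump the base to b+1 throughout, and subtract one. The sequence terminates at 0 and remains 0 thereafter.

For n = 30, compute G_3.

67

step 0: 30 = 5^2 + 5; sub 6 for 5: 6^2 + 6; = 42; G_1 = 42−1 = 41
step 1: 41 = 6^2 + 5; sub 7 for 6: 7^2 + 5; = 54; G_2 = 54−1 = 53
step 2: 53 = 7^2 + 4; sub 8 for 7: 8^2 + 4; = 68; G_3 = 68−1 = 67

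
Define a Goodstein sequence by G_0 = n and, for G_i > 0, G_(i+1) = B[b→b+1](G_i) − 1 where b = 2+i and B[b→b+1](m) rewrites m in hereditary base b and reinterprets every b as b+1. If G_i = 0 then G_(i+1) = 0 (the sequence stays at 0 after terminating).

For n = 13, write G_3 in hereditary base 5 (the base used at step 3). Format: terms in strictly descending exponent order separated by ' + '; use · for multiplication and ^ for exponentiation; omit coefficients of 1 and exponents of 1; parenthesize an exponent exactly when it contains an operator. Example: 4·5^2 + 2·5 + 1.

(0) 13|_2 = 2^(2 + 1) + 2^2 + 1 ↦ 3^(3 + 1) + 3^3 + 1|_3 = 109 ⇒ 108
(1) 108|_3 = 3^(3 + 1) + 3^3 ↦ 4^(4 + 1) + 4^4|_4 = 1280 ⇒ 1279
(2) 1279|_4 = 4^(4 + 1) + 3·4^3 + 3·4^2 + 3·4 + 3 ↦ 5^(5 + 1) + 3·5^3 + 3·5^2 + 3·5 + 3|_5 = 16093 ⇒ 16092
(3) 16092|_5 = 5^(5 + 1) + 3·5^3 + 3·5^2 + 3·5 + 2 ↦ 6^(6 + 1) + 3·6^3 + 3·6^2 + 3·6 + 2|_6 = 280712 ⇒ 280711

5^(5 + 1) + 3·5^3 + 3·5^2 + 3·5 + 2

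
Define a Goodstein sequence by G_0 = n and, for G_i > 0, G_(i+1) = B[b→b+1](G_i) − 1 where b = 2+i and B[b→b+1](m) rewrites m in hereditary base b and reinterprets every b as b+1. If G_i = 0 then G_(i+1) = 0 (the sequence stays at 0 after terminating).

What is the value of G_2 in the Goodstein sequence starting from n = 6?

G_0=6  [base 2] 2^2 + 2  →[2↦3]→  3^3 + 3 = 30  −1 ⇒ G_1=29
G_1=29  [base 3] 3^3 + 2  →[3↦4]→  4^4 + 2 = 258  −1 ⇒ G_2=257
G_2=257  [base 4] 4^4 + 1  →[4↦5]→  5^5 + 1 = 3126  −1 ⇒ G_3=3125

257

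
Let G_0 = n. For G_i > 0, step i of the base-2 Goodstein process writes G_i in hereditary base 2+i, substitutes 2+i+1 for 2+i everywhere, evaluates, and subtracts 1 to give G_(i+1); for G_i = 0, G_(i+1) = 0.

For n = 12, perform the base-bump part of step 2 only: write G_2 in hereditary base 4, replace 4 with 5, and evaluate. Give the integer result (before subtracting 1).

i=0: 12 = 2^(2 + 1) + 2^2 (b=2); 2→3: 3^(3 + 1) + 3^3 = 108; 108−1 = 107
i=1: 107 = 3^(3 + 1) + 2·3^2 + 2·3 + 2 (b=3); 3→4: 4^(4 + 1) + 2·4^2 + 2·4 + 2 = 1066; 1066−1 = 1065
i=2: 1065 = 4^(4 + 1) + 2·4^2 + 2·4 + 1 (b=4); 4→5: 5^(5 + 1) + 2·5^2 + 2·5 + 1 = 15686; 15686−1 = 15685

15686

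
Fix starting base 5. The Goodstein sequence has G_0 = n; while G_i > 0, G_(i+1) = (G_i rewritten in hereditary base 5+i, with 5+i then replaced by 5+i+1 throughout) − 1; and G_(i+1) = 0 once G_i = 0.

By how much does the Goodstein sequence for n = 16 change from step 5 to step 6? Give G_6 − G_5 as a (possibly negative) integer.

1

step 0: 16 = 3·5 + 1; sub 6 for 5: 3·6 + 1; = 19; G_1 = 19−1 = 18
step 1: 18 = 3·6; sub 7 for 6: 3·7; = 21; G_2 = 21−1 = 20
step 2: 20 = 2·7 + 6; sub 8 for 7: 2·8 + 6; = 22; G_3 = 22−1 = 21
step 3: 21 = 2·8 + 5; sub 9 for 8: 2·9 + 5; = 23; G_4 = 23−1 = 22
step 4: 22 = 2·9 + 4; sub 10 for 9: 2·10 + 4; = 24; G_5 = 24−1 = 23
step 5: 23 = 2·10 + 3; sub 11 for 10: 2·11 + 3; = 25; G_6 = 25−1 = 24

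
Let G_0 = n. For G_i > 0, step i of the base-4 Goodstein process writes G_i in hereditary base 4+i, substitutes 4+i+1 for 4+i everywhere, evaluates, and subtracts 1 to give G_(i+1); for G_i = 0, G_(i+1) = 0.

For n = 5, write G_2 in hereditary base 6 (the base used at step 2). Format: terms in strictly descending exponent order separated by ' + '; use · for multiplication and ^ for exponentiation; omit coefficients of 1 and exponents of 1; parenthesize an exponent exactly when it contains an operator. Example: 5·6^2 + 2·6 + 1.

5

5 —HB4→ 4 + 1 —bump→ 5 + 1 = 6 —(−1)→ 5
5 —HB5→ 5 —bump→ 6 = 6 —(−1)→ 5
5 —HB6→ 5 —bump→ 5 = 5 —(−1)→ 4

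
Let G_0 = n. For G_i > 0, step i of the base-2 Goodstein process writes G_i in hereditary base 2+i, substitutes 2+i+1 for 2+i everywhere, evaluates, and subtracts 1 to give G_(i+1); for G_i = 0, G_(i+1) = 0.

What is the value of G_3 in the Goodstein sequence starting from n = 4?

60

step 0: 4 = 2^2; sub 3 for 2: 3^3; = 27; G_1 = 27−1 = 26
step 1: 26 = 2·3^2 + 2·3 + 2; sub 4 for 3: 2·4^2 + 2·4 + 2; = 42; G_2 = 42−1 = 41
step 2: 41 = 2·4^2 + 2·4 + 1; sub 5 for 4: 2·5^2 + 2·5 + 1; = 61; G_3 = 61−1 = 60
step 3: 60 = 2·5^2 + 2·5; sub 6 for 5: 2·6^2 + 2·6; = 84; G_4 = 84−1 = 83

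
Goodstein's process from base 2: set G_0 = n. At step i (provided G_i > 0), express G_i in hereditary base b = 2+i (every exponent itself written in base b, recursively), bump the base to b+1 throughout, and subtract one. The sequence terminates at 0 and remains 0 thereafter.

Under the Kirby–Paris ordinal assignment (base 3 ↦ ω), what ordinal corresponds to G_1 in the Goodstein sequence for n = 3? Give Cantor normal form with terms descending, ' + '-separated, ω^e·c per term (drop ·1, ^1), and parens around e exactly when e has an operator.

i=0: 3 = 2 + 1 (b=2); 2→3: 3 + 1 = 4; 4−1 = 3
i=1: 3 = 3 (b=3); 3→4: 4 = 4; 4−1 = 3

ω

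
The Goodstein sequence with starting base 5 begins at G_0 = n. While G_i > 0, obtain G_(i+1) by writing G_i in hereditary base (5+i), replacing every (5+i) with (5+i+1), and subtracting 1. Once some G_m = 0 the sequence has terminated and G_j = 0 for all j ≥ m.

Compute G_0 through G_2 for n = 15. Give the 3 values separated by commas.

base 5: 15 = 3·5; at 6: 3·6 = 18; next = 17
base 6: 17 = 2·6 + 5; at 7: 2·7 + 5 = 19; next = 18

15, 17, 18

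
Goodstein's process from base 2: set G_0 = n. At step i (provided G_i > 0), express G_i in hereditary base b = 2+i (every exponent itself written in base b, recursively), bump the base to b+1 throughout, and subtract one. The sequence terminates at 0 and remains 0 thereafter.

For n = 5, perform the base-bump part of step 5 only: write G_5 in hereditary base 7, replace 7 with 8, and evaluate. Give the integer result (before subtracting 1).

G_0 = 5. HB_2(5) = 2^2 + 1. Bump = 28. G_1 = 27.
G_1 = 27. HB_3(27) = 3^3. Bump = 256. G_2 = 255.
G_2 = 255. HB_4(255) = 3·4^3 + 3·4^2 + 3·4 + 3. Bump = 468. G_3 = 467.
G_3 = 467. HB_5(467) = 3·5^3 + 3·5^2 + 3·5 + 2. Bump = 776. G_4 = 775.
G_4 = 775. HB_6(775) = 3·6^3 + 3·6^2 + 3·6 + 1. Bump = 1198. G_5 = 1197.
G_5 = 1197. HB_7(1197) = 3·7^3 + 3·7^2 + 3·7. Bump = 1752. G_6 = 1751.

1752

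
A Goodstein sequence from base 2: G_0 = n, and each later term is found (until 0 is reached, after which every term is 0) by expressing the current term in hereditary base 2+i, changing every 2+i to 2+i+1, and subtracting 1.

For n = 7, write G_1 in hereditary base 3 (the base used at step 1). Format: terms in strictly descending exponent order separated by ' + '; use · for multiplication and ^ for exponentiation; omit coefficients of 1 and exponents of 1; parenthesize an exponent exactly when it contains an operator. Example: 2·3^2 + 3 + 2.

3^3 + 3

(0) 7|_2 = 2^2 + 2 + 1 ↦ 3^3 + 3 + 1|_3 = 31 ⇒ 30
(1) 30|_3 = 3^3 + 3 ↦ 4^4 + 4|_4 = 260 ⇒ 259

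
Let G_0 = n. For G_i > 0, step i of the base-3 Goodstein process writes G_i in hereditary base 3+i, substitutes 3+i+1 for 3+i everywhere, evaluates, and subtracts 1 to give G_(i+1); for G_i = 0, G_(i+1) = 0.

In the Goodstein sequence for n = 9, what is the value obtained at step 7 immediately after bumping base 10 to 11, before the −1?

base 3: 9 = 3^2; at 4: 4^2 = 16; next = 15
base 4: 15 = 3·4 + 3; at 5: 3·5 + 3 = 18; next = 17
base 5: 17 = 3·5 + 2; at 6: 3·6 + 2 = 20; next = 19
base 6: 19 = 3·6 + 1; at 7: 3·7 + 1 = 22; next = 21
base 7: 21 = 3·7; at 8: 3·8 = 24; next = 23
base 8: 23 = 2·8 + 7; at 9: 2·9 + 7 = 25; next = 24
base 9: 24 = 2·9 + 6; at 10: 2·10 + 6 = 26; next = 25
base 10: 25 = 2·10 + 5; at 11: 2·11 + 5 = 27; next = 26

27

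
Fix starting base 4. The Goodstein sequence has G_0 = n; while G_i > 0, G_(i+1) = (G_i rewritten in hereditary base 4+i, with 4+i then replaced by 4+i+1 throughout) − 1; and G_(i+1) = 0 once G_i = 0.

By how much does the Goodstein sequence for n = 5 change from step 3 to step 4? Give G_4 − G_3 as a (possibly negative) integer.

-1

base 4: 5 = 4 + 1; at 5: 5 + 1 = 6; next = 5
base 5: 5 = 5; at 6: 6 = 6; next = 5
base 6: 5 = 5; at 7: 5 = 5; next = 4
base 7: 4 = 4; at 8: 4 = 4; next = 3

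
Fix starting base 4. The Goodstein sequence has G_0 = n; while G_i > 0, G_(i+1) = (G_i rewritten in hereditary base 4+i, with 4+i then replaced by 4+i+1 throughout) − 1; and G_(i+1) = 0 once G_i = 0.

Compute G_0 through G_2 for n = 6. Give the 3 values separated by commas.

6, 6, 6

(0) 6|_4 = 4 + 2 ↦ 5 + 2|_5 = 7 ⇒ 6
(1) 6|_5 = 5 + 1 ↦ 6 + 1|_6 = 7 ⇒ 6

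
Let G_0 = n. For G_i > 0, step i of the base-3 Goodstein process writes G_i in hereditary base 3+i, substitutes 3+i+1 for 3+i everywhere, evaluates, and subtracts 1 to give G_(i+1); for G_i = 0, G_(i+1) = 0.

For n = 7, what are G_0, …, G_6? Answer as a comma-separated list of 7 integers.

7, 8, 9, 9, 9, 9, 9

7 —HB3→ 2·3 + 1 —bump→ 2·4 + 1 = 9 —(−1)→ 8
8 —HB4→ 2·4 —bump→ 2·5 = 10 —(−1)→ 9
9 —HB5→ 5 + 4 —bump→ 6 + 4 = 10 —(−1)→ 9
9 —HB6→ 6 + 3 —bump→ 7 + 3 = 10 —(−1)→ 9
9 —HB7→ 7 + 2 —bump→ 8 + 2 = 10 —(−1)→ 9
9 —HB8→ 8 + 1 —bump→ 9 + 1 = 10 —(−1)→ 9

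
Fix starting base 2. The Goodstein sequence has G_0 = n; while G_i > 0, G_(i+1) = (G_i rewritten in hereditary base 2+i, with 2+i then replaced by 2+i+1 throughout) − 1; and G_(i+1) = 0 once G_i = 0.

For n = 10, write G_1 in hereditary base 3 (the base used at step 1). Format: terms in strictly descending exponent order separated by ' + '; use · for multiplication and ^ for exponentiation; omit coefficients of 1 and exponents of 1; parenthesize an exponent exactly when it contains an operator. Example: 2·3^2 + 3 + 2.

3^(3 + 1) + 2

base 2: 10 = 2^(2 + 1) + 2; at 3: 3^(3 + 1) + 3 = 84; next = 83
base 3: 83 = 3^(3 + 1) + 2; at 4: 4^(4 + 1) + 2 = 1026; next = 1025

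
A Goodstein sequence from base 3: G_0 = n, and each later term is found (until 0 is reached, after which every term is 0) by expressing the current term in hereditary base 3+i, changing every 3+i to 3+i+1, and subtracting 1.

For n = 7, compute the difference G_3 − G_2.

step 0: 7 = 2·3 + 1; sub 4 for 3: 2·4 + 1; = 9; G_1 = 9−1 = 8
step 1: 8 = 2·4; sub 5 for 4: 2·5; = 10; G_2 = 10−1 = 9
step 2: 9 = 5 + 4; sub 6 for 5: 6 + 4; = 10; G_3 = 10−1 = 9

0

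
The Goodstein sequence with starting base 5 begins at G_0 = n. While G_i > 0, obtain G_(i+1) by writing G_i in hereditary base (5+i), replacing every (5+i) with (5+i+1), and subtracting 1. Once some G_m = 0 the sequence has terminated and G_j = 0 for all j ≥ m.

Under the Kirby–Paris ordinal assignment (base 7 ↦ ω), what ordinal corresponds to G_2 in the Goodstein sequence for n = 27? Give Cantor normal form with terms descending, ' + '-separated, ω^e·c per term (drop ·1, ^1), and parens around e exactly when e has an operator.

G_0=27  [base 5] 5^2 + 2  →[5↦6]→  6^2 + 2 = 38  −1 ⇒ G_1=37
G_1=37  [base 6] 6^2 + 1  →[6↦7]→  7^2 + 1 = 50  −1 ⇒ G_2=49
G_2=49  [base 7] 7^2  →[7↦8]→  8^2 = 64  −1 ⇒ G_3=63

ω^2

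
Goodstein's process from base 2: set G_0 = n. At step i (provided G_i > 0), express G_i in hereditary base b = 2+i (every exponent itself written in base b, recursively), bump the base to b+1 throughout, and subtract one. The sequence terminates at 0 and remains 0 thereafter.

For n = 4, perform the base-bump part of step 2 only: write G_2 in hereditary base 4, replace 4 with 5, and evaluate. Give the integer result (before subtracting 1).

base 2: 4 = 2^2; at 3: 3^3 = 27; next = 26
base 3: 26 = 2·3^2 + 2·3 + 2; at 4: 2·4^2 + 2·4 + 2 = 42; next = 41
base 4: 41 = 2·4^2 + 2·4 + 1; at 5: 2·5^2 + 2·5 + 1 = 61; next = 60

61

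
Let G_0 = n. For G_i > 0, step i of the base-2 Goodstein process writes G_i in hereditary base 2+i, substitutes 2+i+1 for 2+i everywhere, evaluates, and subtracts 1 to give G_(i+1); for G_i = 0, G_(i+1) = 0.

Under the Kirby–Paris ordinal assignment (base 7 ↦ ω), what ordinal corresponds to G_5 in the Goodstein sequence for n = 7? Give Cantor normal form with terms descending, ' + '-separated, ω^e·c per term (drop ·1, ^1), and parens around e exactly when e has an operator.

ω^ω

(0) 7|_2 = 2^2 + 2 + 1 ↦ 3^3 + 3 + 1|_3 = 31 ⇒ 30
(1) 30|_3 = 3^3 + 3 ↦ 4^4 + 4|_4 = 260 ⇒ 259
(2) 259|_4 = 4^4 + 3 ↦ 5^5 + 3|_5 = 3128 ⇒ 3127
(3) 3127|_5 = 5^5 + 2 ↦ 6^6 + 2|_6 = 46658 ⇒ 46657
(4) 46657|_6 = 6^6 + 1 ↦ 7^7 + 1|_7 = 823544 ⇒ 823543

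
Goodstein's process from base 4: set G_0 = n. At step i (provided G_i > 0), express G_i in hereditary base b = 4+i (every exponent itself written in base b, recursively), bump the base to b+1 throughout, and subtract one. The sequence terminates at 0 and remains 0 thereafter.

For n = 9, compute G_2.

(0) 9|_4 = 2·4 + 1 ↦ 2·5 + 1|_5 = 11 ⇒ 10
(1) 10|_5 = 2·5 ↦ 2·6|_6 = 12 ⇒ 11
(2) 11|_6 = 6 + 5 ↦ 7 + 5|_7 = 12 ⇒ 11

11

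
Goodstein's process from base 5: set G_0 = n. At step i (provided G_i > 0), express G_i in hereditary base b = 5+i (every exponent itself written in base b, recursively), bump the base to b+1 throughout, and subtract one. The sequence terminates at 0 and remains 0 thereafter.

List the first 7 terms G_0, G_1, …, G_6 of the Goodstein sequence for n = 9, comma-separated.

9, 9, 9, 9, 9, 9, 8

base 5: 9 = 5 + 4; at 6: 6 + 4 = 10; next = 9
base 6: 9 = 6 + 3; at 7: 7 + 3 = 10; next = 9
base 7: 9 = 7 + 2; at 8: 8 + 2 = 10; next = 9
base 8: 9 = 8 + 1; at 9: 9 + 1 = 10; next = 9
base 9: 9 = 9; at 10: 10 = 10; next = 9
base 10: 9 = 9; at 11: 9 = 9; next = 8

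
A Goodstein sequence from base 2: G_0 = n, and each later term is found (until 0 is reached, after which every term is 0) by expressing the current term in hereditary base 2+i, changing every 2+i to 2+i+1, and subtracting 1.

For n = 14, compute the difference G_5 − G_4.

5536249

i=0: 14 = 2^(2 + 1) + 2^2 + 2 (b=2); 2→3: 3^(3 + 1) + 3^3 + 3 = 111; 111−1 = 110
i=1: 110 = 3^(3 + 1) + 3^3 + 2 (b=3); 3→4: 4^(4 + 1) + 4^4 + 2 = 1282; 1282−1 = 1281
i=2: 1281 = 4^(4 + 1) + 4^4 + 1 (b=4); 4→5: 5^(5 + 1) + 5^5 + 1 = 18751; 18751−1 = 18750
i=3: 18750 = 5^(5 + 1) + 5^5 (b=5); 5→6: 6^(6 + 1) + 6^6 = 326592; 326592−1 = 326591
i=4: 326591 = 6^(6 + 1) + 5·6^5 + 5·6^4 + 5·6^3 + 5·6^2 + 5·6 + 5 (b=6); 6→7: 7^(7 + 1) + 5·7^5 + 5·7^4 + 5·7^3 + 5·7^2 + 5·7 + 5 = 5862841; 5862841−1 = 5862840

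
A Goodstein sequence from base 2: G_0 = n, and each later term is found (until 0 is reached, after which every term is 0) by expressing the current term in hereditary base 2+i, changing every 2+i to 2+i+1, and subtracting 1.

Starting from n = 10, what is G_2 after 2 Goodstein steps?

[0] 10 ≡ 2^(2 + 1) + 2 (base 2). Lift 3: 84. −1: 83.
[1] 83 ≡ 3^(3 + 1) + 2 (base 3). Lift 4: 1026. −1: 1025.
[2] 1025 ≡ 4^(4 + 1) + 1 (base 4). Lift 5: 15626. −1: 15625.

1025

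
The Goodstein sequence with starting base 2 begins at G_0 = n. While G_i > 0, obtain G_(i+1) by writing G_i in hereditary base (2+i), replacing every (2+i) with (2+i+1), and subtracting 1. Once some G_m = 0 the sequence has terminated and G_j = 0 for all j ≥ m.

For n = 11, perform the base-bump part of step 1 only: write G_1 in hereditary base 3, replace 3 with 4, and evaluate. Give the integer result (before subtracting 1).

1028

step 0: 11 = 2^(2 + 1) + 2 + 1; sub 3 for 2: 3^(3 + 1) + 3 + 1; = 85; G_1 = 85−1 = 84
step 1: 84 = 3^(3 + 1) + 3; sub 4 for 3: 4^(4 + 1) + 4; = 1028; G_2 = 1028−1 = 1027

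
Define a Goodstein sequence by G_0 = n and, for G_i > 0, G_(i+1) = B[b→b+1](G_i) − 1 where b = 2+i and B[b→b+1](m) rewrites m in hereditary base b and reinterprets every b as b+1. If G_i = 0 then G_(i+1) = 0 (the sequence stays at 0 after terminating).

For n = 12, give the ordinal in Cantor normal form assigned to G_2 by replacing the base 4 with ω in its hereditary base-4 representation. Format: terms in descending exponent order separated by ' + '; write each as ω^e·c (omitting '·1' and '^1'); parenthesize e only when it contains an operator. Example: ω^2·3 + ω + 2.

G_0=12  [base 2] 2^(2 + 1) + 2^2  →[2↦3]→  3^(3 + 1) + 3^3 = 108  −1 ⇒ G_1=107
G_1=107  [base 3] 3^(3 + 1) + 2·3^2 + 2·3 + 2  →[3↦4]→  4^(4 + 1) + 2·4^2 + 2·4 + 2 = 1066  −1 ⇒ G_2=1065
G_2=1065  [base 4] 4^(4 + 1) + 2·4^2 + 2·4 + 1  →[4↦5]→  5^(5 + 1) + 2·5^2 + 2·5 + 1 = 15686  −1 ⇒ G_3=15685

ω^(ω + 1) + ω^2·2 + ω·2 + 1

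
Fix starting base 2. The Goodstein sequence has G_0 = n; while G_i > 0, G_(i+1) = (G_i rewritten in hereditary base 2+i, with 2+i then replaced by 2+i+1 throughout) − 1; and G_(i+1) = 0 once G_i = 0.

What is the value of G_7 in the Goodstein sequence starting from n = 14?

3487116548

base 2: 14 = 2^(2 + 1) + 2^2 + 2; at 3: 3^(3 + 1) + 3^3 + 3 = 111; next = 110
base 3: 110 = 3^(3 + 1) + 3^3 + 2; at 4: 4^(4 + 1) + 4^4 + 2 = 1282; next = 1281
base 4: 1281 = 4^(4 + 1) + 4^4 + 1; at 5: 5^(5 + 1) + 5^5 + 1 = 18751; next = 18750
base 5: 18750 = 5^(5 + 1) + 5^5; at 6: 6^(6 + 1) + 6^6 = 326592; next = 326591
base 6: 326591 = 6^(6 + 1) + 5·6^5 + 5·6^4 + 5·6^3 + 5·6^2 + 5·6 + 5; at 7: 7^(7 + 1) + 5·7^5 + 5·7^4 + 5·7^3 + 5·7^2 + 5·7 + 5 = 5862841; next = 5862840
base 7: 5862840 = 7^(7 + 1) + 5·7^5 + 5·7^4 + 5·7^3 + 5·7^2 + 5·7 + 4; at 8: 8^(8 + 1) + 5·8^5 + 5·8^4 + 5·8^3 + 5·8^2 + 5·8 + 4 = 134404972; next = 134404971
base 8: 134404971 = 8^(8 + 1) + 5·8^5 + 5·8^4 + 5·8^3 + 5·8^2 + 5·8 + 3; at 9: 9^(9 + 1) + 5·9^5 + 5·9^4 + 5·9^3 + 5·9^2 + 5·9 + 3 = 3487116549; next = 3487116548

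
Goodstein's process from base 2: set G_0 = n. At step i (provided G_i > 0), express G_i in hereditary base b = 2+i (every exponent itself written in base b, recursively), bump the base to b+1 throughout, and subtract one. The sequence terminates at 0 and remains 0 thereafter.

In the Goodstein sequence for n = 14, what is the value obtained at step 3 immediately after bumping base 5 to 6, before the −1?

G_0=14  [base 2] 2^(2 + 1) + 2^2 + 2  →[2↦3]→  3^(3 + 1) + 3^3 + 3 = 111  −1 ⇒ G_1=110
G_1=110  [base 3] 3^(3 + 1) + 3^3 + 2  →[3↦4]→  4^(4 + 1) + 4^4 + 2 = 1282  −1 ⇒ G_2=1281
G_2=1281  [base 4] 4^(4 + 1) + 4^4 + 1  →[4↦5]→  5^(5 + 1) + 5^5 + 1 = 18751  −1 ⇒ G_3=18750
G_3=18750  [base 5] 5^(5 + 1) + 5^5  →[5↦6]→  6^(6 + 1) + 6^6 = 326592  −1 ⇒ G_4=326591

326592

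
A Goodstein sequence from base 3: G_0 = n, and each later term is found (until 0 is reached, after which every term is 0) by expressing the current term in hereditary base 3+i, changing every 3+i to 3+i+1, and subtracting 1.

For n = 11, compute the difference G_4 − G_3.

base 3: 11 = 3^2 + 2; at 4: 4^2 + 2 = 18; next = 17
base 4: 17 = 4^2 + 1; at 5: 5^2 + 1 = 26; next = 25
base 5: 25 = 5^2; at 6: 6^2 = 36; next = 35
base 6: 35 = 5·6 + 5; at 7: 5·7 + 5 = 40; next = 39

4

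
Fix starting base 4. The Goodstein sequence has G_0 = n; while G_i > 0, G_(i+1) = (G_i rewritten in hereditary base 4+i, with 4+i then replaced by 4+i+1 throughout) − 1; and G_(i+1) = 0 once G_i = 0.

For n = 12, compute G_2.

15

step 0: 12 = 3·4; sub 5 for 4: 3·5; = 15; G_1 = 15−1 = 14
step 1: 14 = 2·5 + 4; sub 6 for 5: 2·6 + 4; = 16; G_2 = 16−1 = 15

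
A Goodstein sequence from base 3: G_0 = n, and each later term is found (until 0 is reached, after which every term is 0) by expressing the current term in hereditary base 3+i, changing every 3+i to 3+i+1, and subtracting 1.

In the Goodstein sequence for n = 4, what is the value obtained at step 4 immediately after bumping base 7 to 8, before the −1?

2

(0) 4|_3 = 3 + 1 ↦ 4 + 1|_4 = 5 ⇒ 4
(1) 4|_4 = 4 ↦ 5|_5 = 5 ⇒ 4
(2) 4|_5 = 4 ↦ 4|_6 = 4 ⇒ 3
(3) 3|_6 = 3 ↦ 3|_7 = 3 ⇒ 2
(4) 2|_7 = 2 ↦ 2|_8 = 2 ⇒ 1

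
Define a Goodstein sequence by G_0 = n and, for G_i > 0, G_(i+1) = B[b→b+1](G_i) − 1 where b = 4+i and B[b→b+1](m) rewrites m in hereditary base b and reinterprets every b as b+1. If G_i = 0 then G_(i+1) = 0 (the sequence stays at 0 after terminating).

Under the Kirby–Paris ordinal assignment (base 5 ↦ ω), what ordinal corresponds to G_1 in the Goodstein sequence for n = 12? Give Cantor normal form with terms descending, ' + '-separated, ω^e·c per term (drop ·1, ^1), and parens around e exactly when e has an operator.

ω·2 + 4

G_0 = 12. HB_4(12) = 3·4. Bump = 15. G_1 = 14.
G_1 = 14. HB_5(14) = 2·5 + 4. Bump = 16. G_2 = 15.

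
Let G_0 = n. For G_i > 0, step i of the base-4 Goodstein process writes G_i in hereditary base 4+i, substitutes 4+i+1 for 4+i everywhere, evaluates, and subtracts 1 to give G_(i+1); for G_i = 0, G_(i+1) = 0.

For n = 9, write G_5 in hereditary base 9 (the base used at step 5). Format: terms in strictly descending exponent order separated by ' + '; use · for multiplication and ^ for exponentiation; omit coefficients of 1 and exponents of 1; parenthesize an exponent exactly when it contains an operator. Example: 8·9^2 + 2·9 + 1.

9 + 2

G_0=9  [base 4] 2·4 + 1  →[4↦5]→  2·5 + 1 = 11  −1 ⇒ G_1=10
G_1=10  [base 5] 2·5  →[5↦6]→  2·6 = 12  −1 ⇒ G_2=11
G_2=11  [base 6] 6 + 5  →[6↦7]→  7 + 5 = 12  −1 ⇒ G_3=11
G_3=11  [base 7] 7 + 4  →[7↦8]→  8 + 4 = 12  −1 ⇒ G_4=11
G_4=11  [base 8] 8 + 3  →[8↦9]→  9 + 3 = 12  −1 ⇒ G_5=11
G_5=11  [base 9] 9 + 2  →[9↦10]→  10 + 2 = 12  −1 ⇒ G_6=11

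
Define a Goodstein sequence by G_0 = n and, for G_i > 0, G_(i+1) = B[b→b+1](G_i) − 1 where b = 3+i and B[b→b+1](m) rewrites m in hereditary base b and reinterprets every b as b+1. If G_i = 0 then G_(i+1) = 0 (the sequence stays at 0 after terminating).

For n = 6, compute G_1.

7

base 3: 6 = 2·3; at 4: 2·4 = 8; next = 7
base 4: 7 = 4 + 3; at 5: 5 + 3 = 8; next = 7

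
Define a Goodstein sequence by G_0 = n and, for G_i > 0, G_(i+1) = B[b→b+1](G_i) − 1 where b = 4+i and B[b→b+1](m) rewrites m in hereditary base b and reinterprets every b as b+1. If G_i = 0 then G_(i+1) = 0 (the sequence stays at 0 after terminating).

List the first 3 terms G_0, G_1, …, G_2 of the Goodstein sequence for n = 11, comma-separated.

11, 12, 13

[0] 11 ≡ 2·4 + 3 (base 4). Lift 5: 13. −1: 12.
[1] 12 ≡ 2·5 + 2 (base 5). Lift 6: 14. −1: 13.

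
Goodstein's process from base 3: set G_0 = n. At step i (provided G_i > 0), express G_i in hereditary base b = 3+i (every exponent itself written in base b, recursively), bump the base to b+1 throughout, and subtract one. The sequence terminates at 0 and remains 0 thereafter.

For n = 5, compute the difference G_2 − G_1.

i=0: 5 = 3 + 2 (b=3); 3→4: 4 + 2 = 6; 6−1 = 5
i=1: 5 = 4 + 1 (b=4); 4→5: 5 + 1 = 6; 6−1 = 5

0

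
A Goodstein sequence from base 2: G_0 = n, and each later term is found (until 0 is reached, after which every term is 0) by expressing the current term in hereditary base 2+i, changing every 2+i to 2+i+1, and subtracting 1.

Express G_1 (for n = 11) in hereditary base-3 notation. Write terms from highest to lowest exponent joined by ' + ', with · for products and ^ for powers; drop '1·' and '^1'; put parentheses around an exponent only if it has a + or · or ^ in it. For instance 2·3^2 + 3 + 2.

3^(3 + 1) + 3

base 2: 11 = 2^(2 + 1) + 2 + 1; at 3: 3^(3 + 1) + 3 + 1 = 85; next = 84
base 3: 84 = 3^(3 + 1) + 3; at 4: 4^(4 + 1) + 4 = 1028; next = 1027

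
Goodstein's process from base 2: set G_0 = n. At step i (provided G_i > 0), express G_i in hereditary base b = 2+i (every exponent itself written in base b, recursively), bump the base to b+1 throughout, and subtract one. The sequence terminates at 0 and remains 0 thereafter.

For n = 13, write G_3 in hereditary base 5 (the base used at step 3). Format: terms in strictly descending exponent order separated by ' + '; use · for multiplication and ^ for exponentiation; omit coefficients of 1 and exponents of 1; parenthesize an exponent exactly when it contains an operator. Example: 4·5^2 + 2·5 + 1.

step 0: 13 = 2^(2 + 1) + 2^2 + 1; sub 3 for 2: 3^(3 + 1) + 3^3 + 1; = 109; G_1 = 109−1 = 108
step 1: 108 = 3^(3 + 1) + 3^3; sub 4 for 3: 4^(4 + 1) + 4^4; = 1280; G_2 = 1280−1 = 1279
step 2: 1279 = 4^(4 + 1) + 3·4^3 + 3·4^2 + 3·4 + 3; sub 5 for 4: 5^(5 + 1) + 3·5^3 + 3·5^2 + 3·5 + 3; = 16093; G_3 = 16093−1 = 16092
step 3: 16092 = 5^(5 + 1) + 3·5^3 + 3·5^2 + 3·5 + 2; sub 6 for 5: 6^(6 + 1) + 3·6^3 + 3·6^2 + 3·6 + 2; = 280712; G_4 = 280712−1 = 280711

5^(5 + 1) + 3·5^3 + 3·5^2 + 3·5 + 2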